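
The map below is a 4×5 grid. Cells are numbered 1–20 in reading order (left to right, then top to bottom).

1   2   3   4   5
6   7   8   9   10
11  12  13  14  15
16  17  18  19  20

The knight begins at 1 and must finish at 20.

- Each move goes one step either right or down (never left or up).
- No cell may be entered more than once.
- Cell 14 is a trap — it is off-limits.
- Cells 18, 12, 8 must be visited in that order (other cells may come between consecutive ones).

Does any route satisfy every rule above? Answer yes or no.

no

12 lies above 18, so going from 18 to 12 would need an upward move — but moves only go right/down, so 18 cannot be visited before 12.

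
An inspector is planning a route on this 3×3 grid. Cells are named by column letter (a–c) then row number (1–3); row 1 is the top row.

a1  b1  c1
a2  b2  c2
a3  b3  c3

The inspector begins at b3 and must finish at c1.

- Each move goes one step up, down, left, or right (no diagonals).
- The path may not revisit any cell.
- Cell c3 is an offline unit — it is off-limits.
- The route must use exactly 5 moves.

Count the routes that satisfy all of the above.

Need simple routes of exactly 5 moves from b3 to c1 (Manhattan distance 3, so 1 moves are spent on a detour and 1 undoing it).
Enumerating: b3 b2 a2 a1 b1 c1 | b3 a3 a2 a1 b1 c1 | b3 a3 a2 b2 b1 c1 | b3 a3 a2 b2 c2 c1.
That gives 4 routes.

4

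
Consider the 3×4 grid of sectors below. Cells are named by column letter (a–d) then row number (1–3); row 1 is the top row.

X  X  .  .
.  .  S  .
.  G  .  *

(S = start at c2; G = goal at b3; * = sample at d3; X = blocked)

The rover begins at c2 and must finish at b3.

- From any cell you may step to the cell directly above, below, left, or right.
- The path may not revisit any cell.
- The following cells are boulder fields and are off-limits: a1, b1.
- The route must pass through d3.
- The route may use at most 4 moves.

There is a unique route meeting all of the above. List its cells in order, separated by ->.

Any route must reach d3 and still end at b3 within 4 moves, so the order of the required stops is forced.
Route from c2: right 1 to d2, down 1 to d3, left 2 to b3 — 4 moves in all.
Check: all required cells visited; 4 ≤ 4 moves.

c2 -> d2 -> d3 -> c3 -> b3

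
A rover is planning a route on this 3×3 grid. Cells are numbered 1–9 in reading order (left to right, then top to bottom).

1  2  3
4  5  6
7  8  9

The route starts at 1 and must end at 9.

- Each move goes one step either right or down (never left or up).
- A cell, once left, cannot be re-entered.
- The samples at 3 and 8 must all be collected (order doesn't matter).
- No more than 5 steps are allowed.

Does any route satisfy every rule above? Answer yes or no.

no

8 is below but to the left of 3: going 3 → 8 would need a leftward move and 8 → 3 an upward move, so no right/down-only route can visit both required cells.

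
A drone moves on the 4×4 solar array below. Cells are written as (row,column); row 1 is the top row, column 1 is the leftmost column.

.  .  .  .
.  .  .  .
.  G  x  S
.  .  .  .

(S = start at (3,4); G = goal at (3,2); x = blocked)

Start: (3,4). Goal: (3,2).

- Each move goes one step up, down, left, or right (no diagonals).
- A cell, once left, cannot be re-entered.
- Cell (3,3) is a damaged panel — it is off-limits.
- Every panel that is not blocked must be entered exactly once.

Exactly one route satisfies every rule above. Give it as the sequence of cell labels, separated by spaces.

Need to visit all 15 open cells exactly once, starting at (3,4) and ending at (3,2).
Route from (3,4): down to (4,4), 3× left (reaching (4,1)), 3× up (reaching (1,1)), 3× right (reaching (1,4)), down to (2,4), 2× left (reaching (2,2)), down to (3,2) — 14 moves in all.
Check: all 15 open cells covered.

(3,4) (4,4) (4,3) (4,2) (4,1) (3,1) (2,1) (1,1) (1,2) (1,3) (1,4) (2,4) (2,3) (2,2) (3,2)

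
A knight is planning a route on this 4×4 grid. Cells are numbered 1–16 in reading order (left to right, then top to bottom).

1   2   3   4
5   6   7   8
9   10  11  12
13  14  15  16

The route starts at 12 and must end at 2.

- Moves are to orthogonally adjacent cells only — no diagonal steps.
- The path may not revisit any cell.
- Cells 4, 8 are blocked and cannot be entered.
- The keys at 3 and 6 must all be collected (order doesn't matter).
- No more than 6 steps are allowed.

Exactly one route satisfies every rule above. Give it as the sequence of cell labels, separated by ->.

The budget equals the shortest possible length, so every move has to be on a shortest route through the required cells.
Route from 12: 2× left (reaching 10), up to 6, right to 7, up to 3, left to 2 — 6 moves in all.
Check: all required cells visited; 6 ≤ 6 moves.

12 -> 11 -> 10 -> 6 -> 7 -> 3 -> 2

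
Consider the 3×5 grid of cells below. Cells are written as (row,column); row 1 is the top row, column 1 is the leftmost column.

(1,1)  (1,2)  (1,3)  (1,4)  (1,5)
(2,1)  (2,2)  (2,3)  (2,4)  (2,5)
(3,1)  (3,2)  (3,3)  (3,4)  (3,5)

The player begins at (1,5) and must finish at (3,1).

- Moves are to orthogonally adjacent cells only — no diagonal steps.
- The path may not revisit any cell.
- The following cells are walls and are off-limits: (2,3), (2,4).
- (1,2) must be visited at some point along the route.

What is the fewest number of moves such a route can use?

Any route passes through (1,2) somewhere between (1,5) and (3,1). Summing Manhattan distances along the two legs ((1,5) → (1,2) → (3,1)) gives a lower bound of 3 + 3 = 6 moves.
A route of 6 moves achieves this: (1,5) → (1,4) → (1,3) → (1,2) → (2,2) → (3,2) → (3,1).
Since 6 matches the lower bound, it is optimal.

6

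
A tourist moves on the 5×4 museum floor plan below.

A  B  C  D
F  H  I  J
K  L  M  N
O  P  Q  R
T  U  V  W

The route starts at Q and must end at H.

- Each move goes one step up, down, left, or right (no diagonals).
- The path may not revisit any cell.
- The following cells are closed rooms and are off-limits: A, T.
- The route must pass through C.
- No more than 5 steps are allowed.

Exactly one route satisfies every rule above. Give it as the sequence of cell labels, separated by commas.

The budget equals the shortest possible length, so every move has to be on a shortest route through the required cells.
Route from Q: 3× up (reaching C), left to B, down to H — 5 moves in all.
Check: all required cells visited; 5 ≤ 5 moves.

Q, M, I, C, B, H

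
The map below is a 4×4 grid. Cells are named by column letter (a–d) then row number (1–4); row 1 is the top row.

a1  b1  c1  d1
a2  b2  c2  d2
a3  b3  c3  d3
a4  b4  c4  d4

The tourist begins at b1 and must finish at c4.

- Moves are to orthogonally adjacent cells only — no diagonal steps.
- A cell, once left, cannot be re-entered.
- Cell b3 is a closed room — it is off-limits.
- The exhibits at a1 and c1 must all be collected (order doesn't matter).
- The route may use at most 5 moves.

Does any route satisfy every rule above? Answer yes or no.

Even ignoring the no-revisit rule, getting from b1 to c4, taking the cheapest ordering b1 → a1 → c1 → c4 needs at least 1 + 2 + 3 = 6 moves (Manhattan distance per leg), which exceeds the 5-move limit.

no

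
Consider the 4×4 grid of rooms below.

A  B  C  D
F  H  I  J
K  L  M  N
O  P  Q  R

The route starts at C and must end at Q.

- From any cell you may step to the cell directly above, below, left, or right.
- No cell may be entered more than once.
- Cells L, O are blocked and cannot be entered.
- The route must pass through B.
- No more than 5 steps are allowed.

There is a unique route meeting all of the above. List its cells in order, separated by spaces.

The 5-move cap with required stops at B leaves no slack for detours.
Route from C: left 1 to B, down 1 to H, right 1 to I, down 2 to Q — 5 moves in all.
Check: all required cells visited; 5 ≤ 5 moves.

C B H I M Q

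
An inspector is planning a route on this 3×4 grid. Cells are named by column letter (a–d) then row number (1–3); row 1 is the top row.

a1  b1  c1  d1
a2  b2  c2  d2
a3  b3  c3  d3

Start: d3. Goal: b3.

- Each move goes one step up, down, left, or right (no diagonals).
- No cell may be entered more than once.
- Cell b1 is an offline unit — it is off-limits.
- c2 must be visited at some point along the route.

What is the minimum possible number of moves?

Any route passes through c2 somewhere between d3 and b3. Summing Manhattan distances along the two legs (d3 → c2 → b3) gives a lower bound of 2 + 2 = 4 moves.
A route of 4 moves achieves this: d3 → d2 → c2 → c3 → b3.
Since 4 matches the lower bound, it is optimal.

4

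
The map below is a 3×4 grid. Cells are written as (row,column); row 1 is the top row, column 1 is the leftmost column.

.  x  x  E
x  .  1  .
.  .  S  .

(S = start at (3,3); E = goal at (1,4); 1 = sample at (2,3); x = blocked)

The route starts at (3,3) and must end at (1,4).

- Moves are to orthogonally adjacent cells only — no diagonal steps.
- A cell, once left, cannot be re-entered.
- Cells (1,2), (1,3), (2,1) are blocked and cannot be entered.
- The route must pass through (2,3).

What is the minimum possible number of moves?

3

Any route passes through (2,3) somewhere between (3,3) and (1,4). Summing Manhattan distances along the two legs ((3,3) → (2,3) → (1,4)) gives a lower bound of 1 + 2 = 3 moves.
A route of 3 moves achieves this: (3,3) → (2,3) → (2,4) → (1,4).
Since 3 matches the lower bound, it is optimal.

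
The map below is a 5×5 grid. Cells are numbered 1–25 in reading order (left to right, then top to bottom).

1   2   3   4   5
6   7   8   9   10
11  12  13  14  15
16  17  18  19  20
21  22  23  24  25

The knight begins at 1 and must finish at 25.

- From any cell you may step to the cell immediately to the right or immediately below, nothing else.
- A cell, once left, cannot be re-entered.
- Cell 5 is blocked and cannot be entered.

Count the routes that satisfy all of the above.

69

A right/down-only route from 1 to 25 makes exactly 4 down-moves and 4 right-moves in some order.
With no other constraints that would be C(8,4) = 70 routes.
Subtract routes through each blocked cell (inclusion–exclusion for overlaps): − through 5: 1 → 69.
That gives 69 routes.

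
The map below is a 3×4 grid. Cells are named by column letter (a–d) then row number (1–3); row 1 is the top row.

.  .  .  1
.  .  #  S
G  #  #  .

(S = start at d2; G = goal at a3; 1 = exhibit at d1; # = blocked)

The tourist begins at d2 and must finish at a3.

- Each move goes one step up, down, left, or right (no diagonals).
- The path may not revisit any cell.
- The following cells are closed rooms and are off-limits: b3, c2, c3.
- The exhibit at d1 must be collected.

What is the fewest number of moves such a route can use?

Any route passes through d1 somewhere between d2 and a3. Summing Manhattan distances along the two legs (d2 → d1 → a3) gives a lower bound of 1 + 5 = 6 moves.
A route of 6 moves achieves this: d2 → d1 → c1 → b1 → b2 → a2 → a3.
Since 6 matches the lower bound, it is optimal.

6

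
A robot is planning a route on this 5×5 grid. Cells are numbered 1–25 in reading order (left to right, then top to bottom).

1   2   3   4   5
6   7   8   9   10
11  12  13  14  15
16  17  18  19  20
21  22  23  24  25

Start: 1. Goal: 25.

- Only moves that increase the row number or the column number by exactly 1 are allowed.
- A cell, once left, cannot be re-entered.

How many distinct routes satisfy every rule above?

70

A right/down-only route from 1 to 25 makes exactly 4 down-moves and 4 right-moves in some order.
With no other constraints that would be C(8,4) = 70 routes.
That gives 70 routes.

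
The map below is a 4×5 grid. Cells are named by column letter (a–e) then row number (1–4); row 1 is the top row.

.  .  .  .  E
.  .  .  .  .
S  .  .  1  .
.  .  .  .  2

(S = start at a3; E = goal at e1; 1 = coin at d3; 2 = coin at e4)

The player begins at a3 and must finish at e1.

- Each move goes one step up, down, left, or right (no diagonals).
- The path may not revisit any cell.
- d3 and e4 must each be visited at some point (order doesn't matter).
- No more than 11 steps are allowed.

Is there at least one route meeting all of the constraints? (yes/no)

yes

One route that works: a3 → b3 → c3 → d3 → d4 → e4 → e3 → e2 → e1.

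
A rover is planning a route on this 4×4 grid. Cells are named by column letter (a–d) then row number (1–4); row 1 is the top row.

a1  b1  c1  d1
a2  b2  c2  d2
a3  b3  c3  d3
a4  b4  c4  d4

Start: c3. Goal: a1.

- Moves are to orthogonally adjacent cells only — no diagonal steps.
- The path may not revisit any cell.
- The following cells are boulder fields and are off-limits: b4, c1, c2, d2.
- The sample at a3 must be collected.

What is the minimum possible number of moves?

4

Any route passes through a3 somewhere between c3 and a1. Summing Manhattan distances along the two legs (c3 → a3 → a1) gives a lower bound of 2 + 2 = 4 moves.
A route of 4 moves achieves this: c3 → b3 → a3 → a2 → a1.
Since 4 matches the lower bound, it is optimal.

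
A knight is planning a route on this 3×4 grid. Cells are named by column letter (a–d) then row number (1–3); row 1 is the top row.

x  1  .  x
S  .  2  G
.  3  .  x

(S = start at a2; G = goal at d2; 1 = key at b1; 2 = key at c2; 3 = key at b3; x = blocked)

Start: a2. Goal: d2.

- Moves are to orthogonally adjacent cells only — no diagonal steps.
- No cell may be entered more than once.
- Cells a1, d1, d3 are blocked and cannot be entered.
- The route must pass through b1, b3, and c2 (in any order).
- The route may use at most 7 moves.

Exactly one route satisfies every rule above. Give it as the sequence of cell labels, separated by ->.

The 7-move cap with required stops at b1, b3, c2 leaves no slack for detours.
Route from a2: down 1 to a3, right 1 to b3, up 2 to b1, right 1 to c1, down 1 to c2, right 1 to d2 — 7 moves in all.
Check: all required cells visited; 7 ≤ 7 moves.

a2 -> a3 -> b3 -> b2 -> b1 -> c1 -> c2 -> d2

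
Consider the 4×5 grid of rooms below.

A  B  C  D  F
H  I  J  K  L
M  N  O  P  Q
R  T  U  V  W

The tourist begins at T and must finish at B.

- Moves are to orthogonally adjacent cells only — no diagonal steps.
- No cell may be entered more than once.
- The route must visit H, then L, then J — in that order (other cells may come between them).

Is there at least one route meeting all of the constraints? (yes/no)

yes

One route that works: T → R → M → H → I → N → O → P → Q → L → K → J → C → B.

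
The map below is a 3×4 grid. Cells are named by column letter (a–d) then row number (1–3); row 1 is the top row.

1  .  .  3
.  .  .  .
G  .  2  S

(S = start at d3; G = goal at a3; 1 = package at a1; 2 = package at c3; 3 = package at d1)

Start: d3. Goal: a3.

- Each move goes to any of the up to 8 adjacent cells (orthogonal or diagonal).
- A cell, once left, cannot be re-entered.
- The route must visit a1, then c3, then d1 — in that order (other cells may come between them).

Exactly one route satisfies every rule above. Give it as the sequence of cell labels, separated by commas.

The waypoints must appear in the order a1, c3, d1, with no cell reused.
Route from d3: up-left 2 to b1, left 1 to a1, down 1 to a2, down-right 1 to b3, right 1 to c3, up-right 1 to d2, up 1 to d1, left 1 to c1, down-left 2 to a3 — 11 moves in all.
Check: order respected (1 at step 3, 2 at step 6, 3 at step 8).

d3, c2, b1, a1, a2, b3, c3, d2, d1, c1, b2, a3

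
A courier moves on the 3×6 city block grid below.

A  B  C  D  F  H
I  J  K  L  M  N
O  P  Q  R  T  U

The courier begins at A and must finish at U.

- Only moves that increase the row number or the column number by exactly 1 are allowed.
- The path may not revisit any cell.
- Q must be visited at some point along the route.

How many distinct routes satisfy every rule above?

6

A right/down-only route from A to U makes exactly 2 down-moves and 5 right-moves in some order.
With no other constraints that would be C(7,2) = 21 routes.
Split at Q and multiply the segment counts: A→Q: 6; Q→U: 1; product = 6.
That gives 6 routes.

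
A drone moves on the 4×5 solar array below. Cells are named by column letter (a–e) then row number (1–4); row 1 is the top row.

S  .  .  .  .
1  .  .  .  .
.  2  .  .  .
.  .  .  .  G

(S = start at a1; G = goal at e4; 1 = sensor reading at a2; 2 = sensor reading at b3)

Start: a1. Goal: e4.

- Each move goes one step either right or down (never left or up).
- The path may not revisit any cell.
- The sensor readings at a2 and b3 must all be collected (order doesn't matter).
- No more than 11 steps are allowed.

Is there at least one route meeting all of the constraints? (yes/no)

One route that works: a1 → a2 → a3 → b3 → b4 → c4 → d4 → e4.

yes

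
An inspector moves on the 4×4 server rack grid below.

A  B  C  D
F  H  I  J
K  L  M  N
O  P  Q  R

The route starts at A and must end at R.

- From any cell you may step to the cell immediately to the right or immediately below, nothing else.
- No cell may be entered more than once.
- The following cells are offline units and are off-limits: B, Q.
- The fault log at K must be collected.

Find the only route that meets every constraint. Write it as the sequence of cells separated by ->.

A -> F -> K -> L -> M -> N -> R

Moves only go right or down, so the column and row indices never decrease.
Route from A: down 2 to K, right 3 to N, down 1 to R — 6 moves in all.
Check: all required cells visited.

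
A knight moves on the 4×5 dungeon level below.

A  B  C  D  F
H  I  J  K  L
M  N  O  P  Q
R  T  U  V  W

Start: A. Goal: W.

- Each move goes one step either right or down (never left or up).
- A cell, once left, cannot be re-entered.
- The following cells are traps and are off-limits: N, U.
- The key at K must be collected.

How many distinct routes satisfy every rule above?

A right/down-only route from A to W makes exactly 3 down-moves and 4 right-moves in some order.
With no other constraints that would be C(7,3) = 35 routes.
Split at K and multiply the segment counts (each segment already excludes blocked cells): A→K: 4; K→W: 3; product = 12.
That gives 12 routes.

12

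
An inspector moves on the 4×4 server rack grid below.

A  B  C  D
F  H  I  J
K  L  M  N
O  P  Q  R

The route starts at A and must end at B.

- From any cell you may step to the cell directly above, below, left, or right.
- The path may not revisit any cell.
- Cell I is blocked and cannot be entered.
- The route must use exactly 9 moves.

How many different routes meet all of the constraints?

Need simple routes of exactly 9 moves from A to B (Manhattan distance 1, so 4 moves are spent on a detour and 4 undoing it).
Enumerating: A F K O P Q M L H B | A F K L M N J D C B | A F H L M N J D C B.
That gives 3 routes.

3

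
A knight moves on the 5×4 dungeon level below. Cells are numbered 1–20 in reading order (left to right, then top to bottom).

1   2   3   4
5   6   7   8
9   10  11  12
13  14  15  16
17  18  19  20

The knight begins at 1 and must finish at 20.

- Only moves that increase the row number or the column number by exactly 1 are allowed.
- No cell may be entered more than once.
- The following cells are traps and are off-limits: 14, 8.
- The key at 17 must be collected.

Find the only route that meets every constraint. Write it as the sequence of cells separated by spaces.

1 5 9 13 17 18 19 20

Moves only go right or down, so the column and row indices never decrease.
Route from 1: 4× down (reaching 17), 3× right (reaching 20) — 7 moves in all.
Check: all required cells visited.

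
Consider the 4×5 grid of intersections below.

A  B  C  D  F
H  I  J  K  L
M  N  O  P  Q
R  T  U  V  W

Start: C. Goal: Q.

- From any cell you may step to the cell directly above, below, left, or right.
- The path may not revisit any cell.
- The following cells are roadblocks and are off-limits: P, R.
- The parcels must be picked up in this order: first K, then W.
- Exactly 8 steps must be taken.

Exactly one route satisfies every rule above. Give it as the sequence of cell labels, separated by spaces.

The waypoints must appear in the order K, W, with no cell reused.
Route from C: right 1 to D, down 1 to K, left 1 to J, down 2 to U, right 2 to W, up 1 to Q — 8 moves in all.
Check: order respected (K at step 2, W at step 7); 8 moves as required.

C D K J O U V W Q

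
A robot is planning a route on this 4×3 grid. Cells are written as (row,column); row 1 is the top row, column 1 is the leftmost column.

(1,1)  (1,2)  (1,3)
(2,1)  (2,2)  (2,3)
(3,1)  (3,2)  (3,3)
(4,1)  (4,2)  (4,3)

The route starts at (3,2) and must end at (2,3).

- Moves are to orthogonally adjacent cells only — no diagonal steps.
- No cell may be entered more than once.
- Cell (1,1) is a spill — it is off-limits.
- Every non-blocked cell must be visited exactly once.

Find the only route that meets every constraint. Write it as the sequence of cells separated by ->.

(3,2) -> (3,3) -> (4,3) -> (4,2) -> (4,1) -> (3,1) -> (2,1) -> (2,2) -> (1,2) -> (1,3) -> (2,3)

Need to visit all 11 open cells exactly once, starting at (3,2) and ending at (2,3).
Route from (3,2): right to (3,3), down to (4,3), 2× left (reaching (4,1)), 2× up (reaching (2,1)), right to (2,2), up to (1,2), right to (1,3), down to (2,3) — 10 moves in all.
Check: all 11 open cells covered.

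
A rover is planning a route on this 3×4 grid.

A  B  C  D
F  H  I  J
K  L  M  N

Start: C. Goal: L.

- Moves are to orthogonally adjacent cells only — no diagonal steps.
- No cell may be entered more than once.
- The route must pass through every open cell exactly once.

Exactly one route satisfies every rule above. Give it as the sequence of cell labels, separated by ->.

Need to visit all 12 open cells exactly once, starting at C and ending at L.
Cell A has only two open neighbours (F and B), so the path must pass straight through it: one of those is the cell it's entered from and the other is where it exits.
Route from C: right 1 to D, down 2 to N, left 1 to M, up 1 to I, left 1 to H, up 1 to B, left 1 to A, down 2 to K, right 1 to L — 11 moves in all.
Check: all 12 open cells covered.

C -> D -> J -> N -> M -> I -> H -> B -> A -> F -> K -> L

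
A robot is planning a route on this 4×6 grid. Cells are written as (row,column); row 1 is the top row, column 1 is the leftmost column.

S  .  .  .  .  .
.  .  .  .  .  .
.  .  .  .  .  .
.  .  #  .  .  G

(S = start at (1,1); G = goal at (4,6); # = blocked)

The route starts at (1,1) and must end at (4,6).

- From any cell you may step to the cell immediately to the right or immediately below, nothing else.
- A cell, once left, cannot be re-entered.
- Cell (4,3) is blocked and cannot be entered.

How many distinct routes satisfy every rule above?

A right/down-only route from (1,1) to (4,6) makes exactly 3 down-moves and 5 right-moves in some order.
With no other constraints that would be C(8,3) = 56 routes.
Subtract routes through each blocked cell (inclusion–exclusion for overlaps): − through (4,3): 10 → 46.
That gives 46 routes.

46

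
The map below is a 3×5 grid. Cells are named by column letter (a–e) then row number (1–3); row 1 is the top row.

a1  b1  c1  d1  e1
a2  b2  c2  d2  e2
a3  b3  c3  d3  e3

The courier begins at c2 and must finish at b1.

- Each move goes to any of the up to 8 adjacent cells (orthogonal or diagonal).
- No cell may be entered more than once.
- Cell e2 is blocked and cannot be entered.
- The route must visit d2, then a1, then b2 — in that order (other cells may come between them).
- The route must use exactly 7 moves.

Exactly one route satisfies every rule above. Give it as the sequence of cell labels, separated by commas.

The waypoints must appear in the order d2, a1, b2, with no cell reused.
Route from c2: right to d2, down-left to c3, left to b3, up-left to a2, up to a1, down-right to b2, up to b1 — 7 moves in all.
Check: order respected (d2 at step 1, a1 at step 5, b2 at step 6); 7 moves as required.

c2, d2, c3, b3, a2, a1, b2, b1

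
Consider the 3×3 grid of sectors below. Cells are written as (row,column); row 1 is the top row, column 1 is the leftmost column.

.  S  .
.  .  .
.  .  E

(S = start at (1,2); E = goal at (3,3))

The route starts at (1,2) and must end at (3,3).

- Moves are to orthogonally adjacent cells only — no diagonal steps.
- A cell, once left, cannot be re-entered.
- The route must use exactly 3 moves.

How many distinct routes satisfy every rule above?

3

Need simple routes of exactly 3 moves from (1,2) to (3,3) (Manhattan distance 3, so 0 moves are spent on a detour and 0 undoing it).
Enumerating: (1,2) (2,2) (3,2) (3,3) | (1,2) (2,2) (2,3) (3,3) | (1,2) (1,3) (2,3) (3,3).
That gives 3 routes.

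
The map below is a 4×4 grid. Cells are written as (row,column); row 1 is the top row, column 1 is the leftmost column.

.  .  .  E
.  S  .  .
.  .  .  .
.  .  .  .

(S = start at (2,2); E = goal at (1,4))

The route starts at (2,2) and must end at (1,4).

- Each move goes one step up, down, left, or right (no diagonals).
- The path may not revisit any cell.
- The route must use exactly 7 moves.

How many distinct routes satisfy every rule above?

Need simple routes of exactly 7 moves from (2,2) to (1,4) (Manhattan distance 3, so 2 moves are spent on a detour and 2 undoing it).
Branch systematically from the start, pruning whenever the remaining move budget drops below the Manhattan distance to (1,4) or differs from it in parity. Grouping the completions by first move — via (1,2): 1; via (3,2): 7; via (2,1): 4; via (2,3): 1 — and summing: 1 + 7 + 4 + 1 = 13.
That gives 13 routes.

13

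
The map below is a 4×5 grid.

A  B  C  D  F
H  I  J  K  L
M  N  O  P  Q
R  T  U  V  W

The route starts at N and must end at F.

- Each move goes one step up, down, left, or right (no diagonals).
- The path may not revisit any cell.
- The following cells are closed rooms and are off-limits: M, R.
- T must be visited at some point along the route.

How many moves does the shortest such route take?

7

Any route passes through T somewhere between N and F. Summing Manhattan distances along the two legs (N → T → F) gives a lower bound of 1 + 6 = 7 moves.
A route of 7 moves achieves this: N → T → U → O → J → C → D → F.
Since 7 matches the lower bound, it is optimal.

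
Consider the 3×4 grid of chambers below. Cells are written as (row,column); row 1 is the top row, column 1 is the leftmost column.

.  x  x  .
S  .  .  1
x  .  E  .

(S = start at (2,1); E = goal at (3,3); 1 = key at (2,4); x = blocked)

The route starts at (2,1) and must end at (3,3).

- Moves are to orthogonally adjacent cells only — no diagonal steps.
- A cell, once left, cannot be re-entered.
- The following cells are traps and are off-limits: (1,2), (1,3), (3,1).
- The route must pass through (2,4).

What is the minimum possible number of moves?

Any route passes through (2,4) somewhere between (2,1) and (3,3). Summing Manhattan distances along the two legs ((2,1) → (2,4) → (3,3)) gives a lower bound of 3 + 2 = 5 moves.
A route of 5 moves achieves this: (2,1) → (2,2) → (2,3) → (2,4) → (3,4) → (3,3).
Since 5 matches the lower bound, it is optimal.

5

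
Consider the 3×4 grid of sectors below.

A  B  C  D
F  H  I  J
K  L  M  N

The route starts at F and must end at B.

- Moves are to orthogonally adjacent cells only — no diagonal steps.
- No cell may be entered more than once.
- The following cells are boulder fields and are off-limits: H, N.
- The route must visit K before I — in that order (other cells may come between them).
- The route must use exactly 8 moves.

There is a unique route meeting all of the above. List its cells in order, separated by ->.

The waypoints must appear in the order K, I, with no cell reused.
Route from F: down 1 to K, right 2 to M, up 1 to I, right 1 to J, up 1 to D, left 2 to B — 8 moves in all.
Check: order respected (K at step 1, I at step 4); 8 moves as required.

F -> K -> L -> M -> I -> J -> D -> C -> B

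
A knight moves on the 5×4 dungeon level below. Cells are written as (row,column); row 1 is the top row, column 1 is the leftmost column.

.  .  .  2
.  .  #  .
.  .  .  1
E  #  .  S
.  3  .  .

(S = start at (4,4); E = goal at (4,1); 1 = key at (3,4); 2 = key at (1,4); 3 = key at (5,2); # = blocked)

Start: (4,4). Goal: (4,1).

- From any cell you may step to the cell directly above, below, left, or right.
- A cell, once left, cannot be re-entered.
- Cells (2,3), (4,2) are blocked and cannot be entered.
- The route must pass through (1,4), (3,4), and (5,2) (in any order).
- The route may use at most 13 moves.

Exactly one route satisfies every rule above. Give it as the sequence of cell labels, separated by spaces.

(4,4) (3,4) (2,4) (1,4) (1,3) (1,2) (2,2) (3,2) (3,3) (4,3) (5,3) (5,2) (5,1) (4,1)

The 13-move cap with required stops at (1,4), (3,4), (5,2) leaves no slack for detours.
Route from (4,4): 3× up (reaching (1,4)), 2× left (reaching (1,2)), 2× down (reaching (3,2)), right to (3,3), 2× down (reaching (5,3)), 2× left (reaching (5,1)), up to (4,1) — 13 moves in all.
Check: all required cells visited; 13 ≤ 13 moves.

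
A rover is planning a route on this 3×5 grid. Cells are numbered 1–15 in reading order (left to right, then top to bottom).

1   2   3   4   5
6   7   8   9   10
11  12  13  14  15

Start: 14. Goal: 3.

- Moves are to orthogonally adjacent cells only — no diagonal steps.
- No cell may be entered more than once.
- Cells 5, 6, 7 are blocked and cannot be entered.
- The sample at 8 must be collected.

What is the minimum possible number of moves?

3

Any route passes through 8 somewhere between 14 and 3. Summing Manhattan distances along the two legs (14 → 8 → 3) gives a lower bound of 2 + 1 = 3 moves.
A route of 3 moves achieves this: 14 → 9 → 8 → 3.
Since 3 matches the lower bound, it is optimal.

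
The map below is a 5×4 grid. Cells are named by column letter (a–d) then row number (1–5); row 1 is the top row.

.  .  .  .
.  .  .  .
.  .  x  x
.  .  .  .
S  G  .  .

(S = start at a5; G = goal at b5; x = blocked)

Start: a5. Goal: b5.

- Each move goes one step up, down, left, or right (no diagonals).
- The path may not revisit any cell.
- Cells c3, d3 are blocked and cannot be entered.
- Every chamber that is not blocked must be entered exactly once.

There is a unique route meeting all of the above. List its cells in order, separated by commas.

Need to visit all 18 open cells exactly once, starting at a5 and ending at b5.
Cell d4 has only two open neighbours (d5 and c4), so the path must pass straight through it: one of those is the cell it's entered from and the other is where it exits.
Route from a5: 4× up (reaching a1), 3× right (reaching d1), down to d2, 2× left (reaching b2), 2× down (reaching b4), 2× right (reaching d4), down to d5, 2× left (reaching b5) — 17 moves in all.
Check: all 18 open cells covered.

a5, a4, a3, a2, a1, b1, c1, d1, d2, c2, b2, b3, b4, c4, d4, d5, c5, b5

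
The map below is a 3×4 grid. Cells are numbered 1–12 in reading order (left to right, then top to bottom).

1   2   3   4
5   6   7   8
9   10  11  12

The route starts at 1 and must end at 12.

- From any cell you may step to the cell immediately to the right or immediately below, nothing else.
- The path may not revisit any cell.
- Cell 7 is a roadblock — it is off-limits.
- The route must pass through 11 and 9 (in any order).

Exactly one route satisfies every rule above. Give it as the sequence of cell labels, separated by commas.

1, 5, 9, 10, 11, 12

Moves only go right or down, so the column and row indices never decrease.
Route from 1: down 2 to 9, right 3 to 12 — 5 moves in all.
Check: all required cells visited.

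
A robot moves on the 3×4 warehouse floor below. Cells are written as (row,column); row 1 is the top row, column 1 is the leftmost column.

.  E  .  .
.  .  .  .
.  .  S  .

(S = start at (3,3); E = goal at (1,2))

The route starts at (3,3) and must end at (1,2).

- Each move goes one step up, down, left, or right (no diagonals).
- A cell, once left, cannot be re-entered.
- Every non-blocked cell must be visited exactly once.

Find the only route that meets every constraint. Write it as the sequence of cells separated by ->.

(3,3) -> (3,4) -> (2,4) -> (1,4) -> (1,3) -> (2,3) -> (2,2) -> (3,2) -> (3,1) -> (2,1) -> (1,1) -> (1,2)

Need to visit all 12 open cells exactly once, starting at (3,3) and ending at (1,2).
Cell (1,4) has only two open neighbours ((2,4) and (1,3)), so the path must pass straight through it: one of those is the cell it's entered from and the other is where it exits.
Route from (3,3): right 1 to (3,4), up 2 to (1,4), left 1 to (1,3), down 1 to (2,3), left 1 to (2,2), down 1 to (3,2), left 1 to (3,1), up 2 to (1,1), right 1 to (1,2) — 11 moves in all.
Check: all 12 open cells covered.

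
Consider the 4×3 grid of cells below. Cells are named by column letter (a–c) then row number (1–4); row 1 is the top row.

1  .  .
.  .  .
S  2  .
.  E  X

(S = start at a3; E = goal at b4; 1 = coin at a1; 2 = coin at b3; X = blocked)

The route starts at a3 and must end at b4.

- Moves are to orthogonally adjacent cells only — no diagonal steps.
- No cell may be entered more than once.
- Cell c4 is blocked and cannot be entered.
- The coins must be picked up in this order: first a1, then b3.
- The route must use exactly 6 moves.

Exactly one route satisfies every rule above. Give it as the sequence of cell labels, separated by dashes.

The waypoints must appear in the order a1, b3, with no cell reused.
Route from a3: 2× up (reaching a1), right to b1, 3× down (reaching b4) — 6 moves in all.
Check: order respected (1 at step 2, 2 at step 5); 6 moves as required.

a3 - a2 - a1 - b1 - b2 - b3 - b4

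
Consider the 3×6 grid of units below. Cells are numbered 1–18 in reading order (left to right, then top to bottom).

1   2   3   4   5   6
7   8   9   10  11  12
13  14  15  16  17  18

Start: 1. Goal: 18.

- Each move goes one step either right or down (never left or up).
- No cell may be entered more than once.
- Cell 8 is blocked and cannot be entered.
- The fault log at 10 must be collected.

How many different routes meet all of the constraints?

6

A right/down-only route from 1 to 18 makes exactly 2 down-moves and 5 right-moves in some order.
With no other constraints that would be C(7,2) = 21 routes.
Split at 10 and multiply the segment counts (each segment already excludes blocked cells): 1→10: 2; 10→18: 3; product = 6.
That gives 6 routes.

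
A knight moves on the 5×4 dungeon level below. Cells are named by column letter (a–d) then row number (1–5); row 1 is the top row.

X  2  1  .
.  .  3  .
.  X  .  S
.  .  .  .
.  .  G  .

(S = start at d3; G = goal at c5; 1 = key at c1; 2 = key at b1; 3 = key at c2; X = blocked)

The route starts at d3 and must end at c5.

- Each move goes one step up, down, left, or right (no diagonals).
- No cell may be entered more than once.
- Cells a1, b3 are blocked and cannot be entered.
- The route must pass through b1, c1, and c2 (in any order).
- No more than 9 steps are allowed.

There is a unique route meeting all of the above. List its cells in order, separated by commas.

d3, d2, d1, c1, b1, b2, c2, c3, c4, c5

The budget equals the shortest possible length, so every move has to be on a shortest route through the required cells.
Route from d3: up 2 to d1, left 2 to b1, down 1 to b2, right 1 to c2, down 3 to c5 — 9 moves in all.
Check: all required cells visited; 9 ≤ 9 moves.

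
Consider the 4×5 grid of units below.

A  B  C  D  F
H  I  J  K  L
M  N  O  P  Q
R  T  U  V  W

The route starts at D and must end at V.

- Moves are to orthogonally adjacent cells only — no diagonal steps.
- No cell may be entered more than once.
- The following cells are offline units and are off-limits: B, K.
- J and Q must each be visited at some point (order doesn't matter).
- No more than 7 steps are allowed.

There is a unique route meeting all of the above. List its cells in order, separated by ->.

The budget equals the shortest possible length, so every move has to be on a shortest route through the required cells.
Route from D: left to C, 2× down (reaching O), 2× right (reaching Q), down to W, left to V — 7 moves in all.
Check: all required cells visited; 7 ≤ 7 moves.

D -> C -> J -> O -> P -> Q -> W -> V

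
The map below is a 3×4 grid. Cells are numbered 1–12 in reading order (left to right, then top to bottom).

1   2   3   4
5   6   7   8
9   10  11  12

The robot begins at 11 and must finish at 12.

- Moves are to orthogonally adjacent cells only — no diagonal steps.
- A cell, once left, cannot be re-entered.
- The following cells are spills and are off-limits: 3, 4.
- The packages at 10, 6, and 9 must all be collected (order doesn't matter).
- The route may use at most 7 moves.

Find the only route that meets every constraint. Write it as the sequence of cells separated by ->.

Any route must reach 10, 6, and 9 and still end at 12 within 7 moves, so the order of the required stops is forced.
Route from 11: left 2 to 9, up 1 to 5, right 3 to 8, down 1 to 12 — 7 moves in all.
Check: all required cells visited; 7 ≤ 7 moves.

11 -> 10 -> 9 -> 5 -> 6 -> 7 -> 8 -> 12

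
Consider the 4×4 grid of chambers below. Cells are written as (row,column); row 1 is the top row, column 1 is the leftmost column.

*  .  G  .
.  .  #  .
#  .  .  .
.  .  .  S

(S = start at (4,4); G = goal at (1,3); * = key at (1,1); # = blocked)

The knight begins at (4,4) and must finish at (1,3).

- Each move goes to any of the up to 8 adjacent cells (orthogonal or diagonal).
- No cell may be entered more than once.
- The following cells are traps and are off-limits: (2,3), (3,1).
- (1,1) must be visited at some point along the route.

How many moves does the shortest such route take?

Any route passes through (1,1) somewhere between (4,4) and (1,3). Summing Chebyshev distances along the two legs ((4,4) → (1,1) → (1,3)) gives a lower bound of 3 + 2 = 5 moves.
A route of 5 moves achieves this: (4,4) → (3,3) → (2,2) → (1,1) → (1,2) → (1,3).
Since 5 matches the lower bound, it is optimal.

5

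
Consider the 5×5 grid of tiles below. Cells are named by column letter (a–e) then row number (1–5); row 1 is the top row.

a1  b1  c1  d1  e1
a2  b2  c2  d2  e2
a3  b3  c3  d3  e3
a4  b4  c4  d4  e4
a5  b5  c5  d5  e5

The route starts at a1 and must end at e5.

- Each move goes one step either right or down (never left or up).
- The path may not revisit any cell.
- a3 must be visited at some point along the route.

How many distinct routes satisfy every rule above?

A right/down-only route from a1 to e5 makes exactly 4 down-moves and 4 right-moves in some order.
With no other constraints that would be C(8,4) = 70 routes.
Split at a3 and multiply the segment counts: a1→a3: 1; a3→e5: 15; product = 15.
That gives 15 routes.

15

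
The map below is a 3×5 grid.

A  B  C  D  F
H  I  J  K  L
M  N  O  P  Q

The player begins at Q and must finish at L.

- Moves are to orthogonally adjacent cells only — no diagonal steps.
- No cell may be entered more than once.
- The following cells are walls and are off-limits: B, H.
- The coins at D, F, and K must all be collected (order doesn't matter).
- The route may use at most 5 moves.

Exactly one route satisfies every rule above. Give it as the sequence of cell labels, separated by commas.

Any route must reach D, F, and K and still end at L within 5 moves, so the order of the required stops is forced.
Route from Q: left 1 to P, up 2 to D, right 1 to F, down 1 to L — 5 moves in all.
Check: all required cells visited; 5 ≤ 5 moves.

Q, P, K, D, F, L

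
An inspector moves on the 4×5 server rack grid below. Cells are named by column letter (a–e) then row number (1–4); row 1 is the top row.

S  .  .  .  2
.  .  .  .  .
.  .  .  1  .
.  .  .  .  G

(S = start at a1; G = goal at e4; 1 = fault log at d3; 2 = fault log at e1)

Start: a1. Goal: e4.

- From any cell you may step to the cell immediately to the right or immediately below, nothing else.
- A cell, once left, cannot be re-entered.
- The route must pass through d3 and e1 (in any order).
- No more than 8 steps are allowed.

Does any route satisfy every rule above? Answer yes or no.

d3 is below but to the left of e1: going e1 → d3 would need a leftward move and d3 → e1 an upward move, so no right/down-only route can visit both required cells.

no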